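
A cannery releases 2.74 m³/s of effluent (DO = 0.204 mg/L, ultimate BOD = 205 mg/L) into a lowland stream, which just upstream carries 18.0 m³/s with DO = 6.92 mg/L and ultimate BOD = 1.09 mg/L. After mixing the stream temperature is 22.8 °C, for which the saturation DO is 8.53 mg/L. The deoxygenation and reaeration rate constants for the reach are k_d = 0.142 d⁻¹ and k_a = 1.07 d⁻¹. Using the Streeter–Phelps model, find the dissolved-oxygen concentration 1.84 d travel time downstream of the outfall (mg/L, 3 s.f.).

Mixed DO = (18.0×6.92 + 2.74×0.204)/(18.0+2.74) = 125.1/20.74 = 6.033 mg/L.
Mixed L₀ = (18.0×1.09 + 2.74×205)/(20.74) = 581.3/20.74 = 28.03 mg/L.
Initial deficit D₀ = C_s − DO₀ = 8.53 − 6.033 = 2.497 mg/L.
D(1.84) = [0.142×28.03/(1.07−0.142)](e^(−0.142×1.84) − e^(−1.07×1.84)) + 2.497 e^(−1.07×1.84)
= 4.289 × (0.7701 − 0.1396) + 2.497 × 0.1396 = 3.053 mg/L.
DO = 8.53 − 3.053 = 5.477 mg/L.

DO ≈ 5.48 mg/L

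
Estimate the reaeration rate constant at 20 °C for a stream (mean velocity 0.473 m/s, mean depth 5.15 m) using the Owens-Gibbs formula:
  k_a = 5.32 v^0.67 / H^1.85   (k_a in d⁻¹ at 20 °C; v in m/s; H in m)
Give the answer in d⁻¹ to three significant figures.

k_a ≈ 0.155 d⁻¹

k_a = 5.32 × 0.473^0.67 / 5.15^1.85 = 5.32 × 0.6056 / 20.74 = 0.1553 d⁻¹.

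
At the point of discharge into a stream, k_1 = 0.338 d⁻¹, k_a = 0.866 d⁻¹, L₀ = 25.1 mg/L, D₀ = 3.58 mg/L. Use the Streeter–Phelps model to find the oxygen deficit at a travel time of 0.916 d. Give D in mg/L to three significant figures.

D ≈ 6.14 mg/L

k_1 L₀/(k_a−k_1) = 0.338×25.1/(0.866−0.338) = 8.484/0.5280 = 16.07 mg/L.
e^(−k_1 t) = e^(−0.338×0.9160) = 0.7337; e^(−k_a t) = e^(−0.866×0.9160) = 0.4524.
D = 16.07 × (0.7337 − 0.4524) + 3.58 × 0.4524 = 4.521 + 1.619 = 6.140 mg/L.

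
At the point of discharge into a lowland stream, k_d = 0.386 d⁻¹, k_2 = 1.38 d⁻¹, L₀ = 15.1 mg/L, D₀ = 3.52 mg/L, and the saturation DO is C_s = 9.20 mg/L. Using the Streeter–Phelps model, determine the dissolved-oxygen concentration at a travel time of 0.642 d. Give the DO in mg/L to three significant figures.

k_d L₀/(k_2−k_d) = 0.386×15.1/(1.38−0.386) = 5.829/0.9940 = 5.864 mg/L.
e^(−k_d t) = e^(−0.386×0.6420) = 0.7805; e^(−k_2 t) = e^(−1.38×0.6420) = 0.4123.
D = 5.864 × (0.7805 − 0.4123) + 3.52 × 0.4123 = 2.159 + 1.451 = 3.610 mg/L.
DO = C_s − D = 9.20 − 3.610 = 5.590 mg/L.

DO ≈ 5.59 mg/L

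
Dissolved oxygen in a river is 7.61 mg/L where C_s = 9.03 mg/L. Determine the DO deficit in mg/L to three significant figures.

D ≈ 1.42 mg/L

D = C_s − C = 9.03 − 7.61 = 1.42 mg/L.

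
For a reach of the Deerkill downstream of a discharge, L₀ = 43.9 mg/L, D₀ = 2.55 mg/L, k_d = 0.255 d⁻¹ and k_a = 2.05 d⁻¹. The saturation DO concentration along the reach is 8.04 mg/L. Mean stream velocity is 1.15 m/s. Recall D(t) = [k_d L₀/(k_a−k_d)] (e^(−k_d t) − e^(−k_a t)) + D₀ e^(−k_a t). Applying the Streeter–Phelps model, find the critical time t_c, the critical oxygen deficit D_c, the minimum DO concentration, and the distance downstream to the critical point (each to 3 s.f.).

With k_a/k_d = 8.039 and 1 − D₀(k_a−k_d)/(k_d L₀) = 0.5911,
t_c = ln(8.039 × 0.5911) / (2.05 − 0.255) = ln(4.752) / 1.795 = 1.559/1.795 = 0.8683 d.
L(t_c) = L₀ e^(−k_d t_c) = 43.9 × 0.8014 = 35.18 mg/L, and at the critical point k_a D_c = k_d L, so D_c = (0.255/2.05) × 35.18 = 4.376 mg/L.
Minimum DO = C_s − D_c = 8.04 − 4.376 = 3.664 mg/L.
x_c = v t_c = 1.15 m/s × 0.8683 d × 86400 s/d = 86270 m ≈ 86.3 km.

t_c ≈ 0.868 d; D_c ≈ 4.38 mg/L; min DO ≈ 3.66 mg/L; x_c ≈ 86.3 km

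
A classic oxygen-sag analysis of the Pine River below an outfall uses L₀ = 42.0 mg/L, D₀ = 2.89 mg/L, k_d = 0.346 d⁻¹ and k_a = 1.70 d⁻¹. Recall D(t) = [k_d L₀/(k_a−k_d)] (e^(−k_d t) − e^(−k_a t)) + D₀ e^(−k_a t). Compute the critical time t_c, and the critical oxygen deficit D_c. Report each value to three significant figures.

t_c ≈ 0.944 d; D_c ≈ 6.17 mg/L

With k_a/k_d = 4.913 and 1 − D₀(k_a−k_d)/(k_d L₀) = 0.7307,
t_c = ln(4.913 × 0.7307) / (1.70 − 0.346) = ln(3.590) / 1.354 = 1.278/1.354 = 0.9440 d.
L(t_c) = L₀ e^(−k_d t_c) = 42.0 × 0.7213 = 30.30 mg/L, and at the critical point k_a D_c = k_d L, so D_c = (0.346/1.70) × 30.30 = 6.166 mg/L.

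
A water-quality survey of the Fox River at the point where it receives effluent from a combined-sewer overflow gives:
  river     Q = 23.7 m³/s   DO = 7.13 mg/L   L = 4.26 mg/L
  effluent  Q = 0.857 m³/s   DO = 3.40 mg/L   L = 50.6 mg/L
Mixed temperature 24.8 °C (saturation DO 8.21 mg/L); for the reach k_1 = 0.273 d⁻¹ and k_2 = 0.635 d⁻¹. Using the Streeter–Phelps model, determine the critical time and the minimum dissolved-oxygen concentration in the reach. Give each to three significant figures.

t_c ≈ 1.45 d; minimum DO ≈ 6.51 mg/L

Mixed DO = (23.7×7.13 + 0.857×3.40)/(23.7+0.857) = 171.9/24.56 = 7.000 mg/L.
Mixed L₀ = (23.7×4.26 + 0.857×50.6)/(24.56) = 144.3/24.56 = 5.877 mg/L.
Initial deficit D₀ = C_s − DO₀ = 8.21 − 7.000 = 1.210 mg/L.
t_c = (1/0.3620) ln[(0.635/0.273)(1 − 1.210×0.3620/(0.273×5.877))] = 2.762 × ln(1.691) = 1.451 d.
D_c = (0.273/0.635) × 5.877 × e^(−0.273×1.451) = 0.4299 × 5.877 × 0.6729 = 1.700 mg/L.
Minimum DO = 8.21 − 1.700 = 6.510 mg/L.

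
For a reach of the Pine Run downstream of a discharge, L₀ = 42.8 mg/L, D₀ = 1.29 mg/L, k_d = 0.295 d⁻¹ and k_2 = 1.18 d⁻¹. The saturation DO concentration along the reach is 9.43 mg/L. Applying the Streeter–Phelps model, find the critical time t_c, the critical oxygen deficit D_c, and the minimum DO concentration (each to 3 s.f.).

t_c ≈ 1.46 d; D_c ≈ 6.96 mg/L; min DO ≈ 2.47 mg/L

t_c = [1/(k_2−k_d)] ln[(k_2/k_d)(1 − D₀(k_2−k_d)/(k_d L₀))]
= [1/(1.18−0.295)] ln[(1.18/0.295)(1 − 1.29×0.8850/(0.295×42.8))]
= (1/0.8850) ln[4.000 × 0.9096] = 1.130 × ln(3.638) = 1.130 × 1.292 = 1.459 d.
L(t_c) = L₀ e^(−k_d t_c) = 42.8 × 0.6502 = 27.83 mg/L, and at the critical point k_2 D_c = k_d L, so D_c = (0.295/1.18) × 27.83 = 6.957 mg/L.
Minimum DO = C_s − D_c = 9.43 − 6.957 = 2.473 mg/L.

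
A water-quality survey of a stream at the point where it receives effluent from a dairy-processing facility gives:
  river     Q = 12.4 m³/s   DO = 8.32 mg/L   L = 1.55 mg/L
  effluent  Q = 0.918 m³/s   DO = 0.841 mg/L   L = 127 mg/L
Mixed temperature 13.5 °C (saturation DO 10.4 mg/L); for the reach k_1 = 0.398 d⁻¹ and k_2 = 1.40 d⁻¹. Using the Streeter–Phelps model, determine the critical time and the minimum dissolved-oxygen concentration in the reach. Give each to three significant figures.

t_c ≈ 0.233 d; minimum DO ≈ 7.76 mg/L

Mixed DO = (12.4×8.32 + 0.918×0.841)/(12.4+0.918) = 103.9/13.32 = 7.804 mg/L.
Mixed L₀ = (12.4×1.55 + 0.918×127)/(13.32) = 135.8/13.32 = 10.20 mg/L.
Initial deficit D₀ = C_s − DO₀ = 10.4 − 7.804 = 2.596 mg/L.
t_c = (1/1.002) ln[(1.40/0.398)(1 − 2.596×1.002/(0.398×10.20))] = 0.9980 × ln(1.263) = 0.2334 d.
D_c = (0.398/1.40) × 10.20 × e^(−0.398×0.2334) = 0.2843 × 10.20 × 0.9113 = 2.642 mg/L.
Minimum DO = 10.4 − 2.642 = 7.758 mg/L.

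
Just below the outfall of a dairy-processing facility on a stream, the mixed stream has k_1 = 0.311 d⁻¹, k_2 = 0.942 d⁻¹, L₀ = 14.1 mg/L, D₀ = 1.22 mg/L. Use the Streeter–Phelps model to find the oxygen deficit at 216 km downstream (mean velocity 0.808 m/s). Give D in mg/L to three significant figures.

D ≈ 2.34 mg/L

Travel time t = x/v = 216 km / (0.808 m/s) = 216000 m / 0.808 m/s = 267300 s = 3.094 d.
k_1 L₀/(k_2−k_1) = 0.311×14.1/(0.942−0.311) = 4.385/0.6310 = 6.949 mg/L.
e^(−k_1 t) = e^(−0.311×3.094) = 0.3820; e^(−k_2 t) = e^(−0.942×3.094) = 0.05423.
D = 6.949 × (0.3820 − 0.05423) + 1.22 × 0.05423 = 2.278 + 0.06616 = 2.344 mg/L.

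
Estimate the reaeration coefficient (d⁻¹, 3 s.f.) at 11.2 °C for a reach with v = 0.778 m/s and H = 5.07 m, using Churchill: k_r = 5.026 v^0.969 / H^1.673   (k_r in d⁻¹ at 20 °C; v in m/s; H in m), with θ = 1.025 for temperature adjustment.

k_r(20) = 5.026 × 0.778^0.969 / 5.07^1.673 = 5.026 × 0.7841 / 15.12 = 0.2607 d⁻¹.
k_r(11.2) = 0.2607 × 1.025^(11.2−20) = 0.2607 × 0.8047 = 0.2098 d⁻¹.

k_r ≈ 0.210 d⁻¹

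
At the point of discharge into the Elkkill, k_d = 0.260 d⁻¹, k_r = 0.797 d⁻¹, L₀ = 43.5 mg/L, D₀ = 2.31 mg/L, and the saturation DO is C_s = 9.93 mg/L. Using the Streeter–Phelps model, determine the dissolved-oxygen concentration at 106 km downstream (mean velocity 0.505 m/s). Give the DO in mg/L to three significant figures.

DO ≈ 1.44 mg/L

Travel time t = x/v = 106 km / (0.505 m/s) = 106000 m / 0.505 m/s = 209900 s = 2.429 d.
k_d L₀/(k_r−k_d) = 0.260×43.5/(0.797−0.260) = 11.31/0.5370 = 21.06 mg/L.
e^(−k_d t) = e^(−0.260×2.429) = 0.5317; e^(−k_r t) = e^(−0.797×2.429) = 0.1442.
D = 21.06 × (0.5317 − 0.1442) + 2.31 × 0.1442 = 8.161 + 0.3332 = 8.494 mg/L.
DO = C_s − D = 9.93 − 8.494 = 1.436 mg/L.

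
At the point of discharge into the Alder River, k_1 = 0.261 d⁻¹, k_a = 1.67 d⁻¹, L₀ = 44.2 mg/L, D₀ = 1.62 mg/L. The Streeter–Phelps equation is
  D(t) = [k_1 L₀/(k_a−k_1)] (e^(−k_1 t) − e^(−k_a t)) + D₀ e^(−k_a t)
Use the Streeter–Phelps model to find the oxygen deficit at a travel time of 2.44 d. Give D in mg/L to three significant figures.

k_1 L₀/(k_a−k_1) = 0.261×44.2/(1.67−0.261) = 11.54/1.409 = 8.188 mg/L.
e^(−k_1 t) = e^(−0.261×2.440) = 0.5290; e^(−k_a t) = e^(−1.67×2.440) = 0.01700.
D = 8.188 × (0.5290 − 0.01700) + 1.62 × 0.01700 = 4.192 + 0.02753 = 4.219 mg/L.

D ≈ 4.22 mg/L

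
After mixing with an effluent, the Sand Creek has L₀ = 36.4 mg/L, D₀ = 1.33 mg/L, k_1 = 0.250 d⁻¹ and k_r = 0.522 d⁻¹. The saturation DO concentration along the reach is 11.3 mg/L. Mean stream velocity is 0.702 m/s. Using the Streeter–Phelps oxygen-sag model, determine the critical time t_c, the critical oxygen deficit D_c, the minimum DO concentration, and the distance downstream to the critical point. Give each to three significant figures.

t_c ≈ 2.56 d; D_c ≈ 9.20 mg/L; min DO ≈ 2.10 mg/L; x_c ≈ 155 km

t_c = [1/(k_r−k_1)] ln[(k_r/k_1)(1 − D₀(k_r−k_1)/(k_1 L₀))]
= [1/(0.522−0.250)] ln[(0.522/0.250)(1 − 1.33×0.2720/(0.250×36.4))]
= (1/0.2720) ln[2.088 × 0.9602] = 3.676 × ln(2.005) = 3.676 × 0.6956 = 2.558 d.
L(t_c) = L₀ e^(−k_1 t_c) = 36.4 × 0.5276 = 19.21 mg/L, and at the critical point k_r D_c = k_1 L, so D_c = (0.250/0.522) × 19.21 = 9.198 mg/L.
Minimum DO = C_s − D_c = 11.3 − 9.198 = 2.102 mg/L.
x_c = v t_c = 0.702 m/s × 2.558 d × 86400 s/d = 155100 m ≈ 155 km.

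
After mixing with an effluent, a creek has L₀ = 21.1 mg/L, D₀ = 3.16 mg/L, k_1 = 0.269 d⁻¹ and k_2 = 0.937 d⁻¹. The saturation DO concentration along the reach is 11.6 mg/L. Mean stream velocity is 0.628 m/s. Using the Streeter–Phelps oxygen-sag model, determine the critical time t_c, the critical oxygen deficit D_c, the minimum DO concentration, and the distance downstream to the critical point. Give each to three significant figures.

t_c = [1/(k_2−k_1)] ln[(k_2/k_1)(1 − D₀(k_2−k_1)/(k_1 L₀))]
= [1/(0.937−0.269)] ln[(0.937/0.269)(1 − 3.16×0.6680/(0.269×21.1))]
= (1/0.6680) ln[3.483 × 0.6281] = 1.497 × ln(2.188) = 1.497 × 0.7829 = 1.172 d.
D_c = (k_1/k_2) L₀ e^(−k_1 t_c) = (0.269/0.937) × 21.1 × e^(−0.269×1.172) = 0.2871 × 21.1 × 0.7296 = 4.419 mg/L.
Minimum DO = C_s − D_c = 11.6 − 4.419 = 7.181 mg/L.
x_c = v t_c = 0.628 m/s × 1.172 d × 86400 s/d = 63590 m ≈ 63.6 km.

t_c ≈ 1.17 d; D_c ≈ 4.42 mg/L; min DO ≈ 7.18 mg/L; x_c ≈ 63.6 km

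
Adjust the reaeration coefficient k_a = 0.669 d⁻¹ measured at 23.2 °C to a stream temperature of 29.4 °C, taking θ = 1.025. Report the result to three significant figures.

k_a ≈ 0.780 d⁻¹

k_a(T₂) = k_a(T₁) · θ^(T₂−T₁) = 0.669 × 1.025^(29.4−23.2)
= 0.669 × 1.025^6.20 = 0.669 × 1.165 = 0.7797 d⁻¹.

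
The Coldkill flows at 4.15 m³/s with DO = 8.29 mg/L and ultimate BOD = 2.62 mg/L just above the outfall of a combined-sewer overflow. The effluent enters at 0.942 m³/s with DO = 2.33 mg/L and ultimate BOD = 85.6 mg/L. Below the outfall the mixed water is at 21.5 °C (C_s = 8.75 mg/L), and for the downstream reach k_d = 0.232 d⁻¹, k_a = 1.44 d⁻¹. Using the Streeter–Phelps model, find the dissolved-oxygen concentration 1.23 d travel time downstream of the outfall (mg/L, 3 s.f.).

DO ≈ 6.48 mg/L

Mixed DO = (4.15×8.29 + 0.942×2.33)/(4.15+0.942) = 36.60/5.092 = 7.187 mg/L.
Mixed L₀ = (4.15×2.62 + 0.942×85.6)/(5.092) = 91.51/5.092 = 17.97 mg/L.
Initial deficit D₀ = C_s − DO₀ = 8.75 − 7.187 = 1.563 mg/L.
D(1.23) = [0.232×17.97/(1.44−0.232)](e^(−0.232×1.23) − e^(−1.44×1.23)) + 1.563 e^(−1.44×1.23)
= 3.451 × (0.7517 − 0.1701) + 1.563 × 0.1701 = 2.273 mg/L.
DO = 8.75 − 2.273 = 6.477 mg/L.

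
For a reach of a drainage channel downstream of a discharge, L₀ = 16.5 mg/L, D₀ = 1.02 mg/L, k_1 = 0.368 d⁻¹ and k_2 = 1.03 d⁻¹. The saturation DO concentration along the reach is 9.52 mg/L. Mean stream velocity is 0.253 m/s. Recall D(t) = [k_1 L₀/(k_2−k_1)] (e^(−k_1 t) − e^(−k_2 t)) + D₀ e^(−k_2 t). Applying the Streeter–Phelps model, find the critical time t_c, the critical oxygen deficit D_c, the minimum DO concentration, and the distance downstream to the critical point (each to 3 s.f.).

t_c = [1/(k_2−k_1)] ln[(k_2/k_1)(1 − D₀(k_2−k_1)/(k_1 L₀))]
= [1/(1.03−0.368)] ln[(1.03/0.368)(1 − 1.02×0.6620/(0.368×16.5))]
= (1/0.6620) ln[2.799 × 0.8888] = 1.511 × ln(2.488) = 1.511 × 0.9113 = 1.377 d.
D_c = (k_1/k_2) L₀ e^(−k_1 t_c) = (0.368/1.03) × 16.5 × e^(−0.368×1.377) = 0.3573 × 16.5 × 0.6025 = 3.552 mg/L.
Minimum DO = C_s − D_c = 9.52 − 3.552 = 5.968 mg/L.
x_c = v t_c = 0.253 m/s × 1.377 d × 86400 s/d = 30090 m ≈ 30.1 km.

t_c ≈ 1.38 d; D_c ≈ 3.55 mg/L; min DO ≈ 5.97 mg/L; x_c ≈ 30.1 km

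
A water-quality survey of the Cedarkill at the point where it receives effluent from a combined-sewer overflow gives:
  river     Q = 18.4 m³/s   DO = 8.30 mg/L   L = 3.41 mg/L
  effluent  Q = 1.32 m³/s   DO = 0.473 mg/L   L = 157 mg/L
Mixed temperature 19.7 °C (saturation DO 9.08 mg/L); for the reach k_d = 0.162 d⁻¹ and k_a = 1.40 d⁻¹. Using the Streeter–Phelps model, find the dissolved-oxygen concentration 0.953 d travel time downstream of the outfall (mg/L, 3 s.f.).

DO ≈ 7.67 mg/L

Mixed DO = (18.4×8.30 + 1.32×0.473)/(18.4+1.32) = 153.3/19.72 = 7.776 mg/L.
Mixed L₀ = (18.4×3.41 + 1.32×157)/(19.72) = 270.0/19.72 = 13.69 mg/L.
Initial deficit D₀ = C_s − DO₀ = 9.08 − 7.776 = 1.304 mg/L.
D(0.953) = [0.162×13.69/(1.40−0.162)](e^(−0.162×0.953) − e^(−1.40×0.953)) + 1.304 e^(−1.40×0.953)
= 1.792 × (0.8569 − 0.2634) + 1.304 × 0.2634 = 1.407 mg/L.
DO = 9.08 − 1.407 = 7.673 mg/L.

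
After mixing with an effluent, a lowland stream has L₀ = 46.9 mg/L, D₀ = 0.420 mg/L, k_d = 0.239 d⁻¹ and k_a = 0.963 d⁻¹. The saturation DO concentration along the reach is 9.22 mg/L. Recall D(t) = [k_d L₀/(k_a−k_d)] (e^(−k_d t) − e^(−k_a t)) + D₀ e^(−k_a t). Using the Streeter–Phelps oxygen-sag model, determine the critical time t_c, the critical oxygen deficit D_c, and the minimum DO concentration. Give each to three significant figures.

t_c = [1/(k_a−k_d)] ln[(k_a/k_d)(1 − D₀(k_a−k_d)/(k_d L₀))]
= [1/(0.963−0.239)] ln[(0.963/0.239)(1 − 0.420×0.7240/(0.239×46.9))]
= (1/0.7240) ln[4.029 × 0.9729] = 1.381 × ln(3.920) = 1.381 × 1.366 = 1.887 d.
D_c = (k_d/k_a) L₀ e^(−k_d t_c) = (0.239/0.963) × 46.9 × e^(−0.239×1.887) = 0.2482 × 46.9 × 0.6370 = 7.415 mg/L.
Minimum DO = C_s − D_c = 9.22 − 7.415 = 1.805 mg/L.

t_c ≈ 1.89 d; D_c ≈ 7.41 mg/L; min DO ≈ 1.81 mg/L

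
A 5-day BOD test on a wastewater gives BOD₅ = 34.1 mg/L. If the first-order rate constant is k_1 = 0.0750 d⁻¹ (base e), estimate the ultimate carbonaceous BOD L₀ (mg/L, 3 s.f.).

L₀ ≈ 109 mg/L

BOD₅ = L₀(1 − e^(−5k_1)) ⇒ L₀ = BOD₅ / (1 − e^(−5×0.0750))
= 34.1 / (1 − 0.6873) = 34.1 / 0.3127 = 109.0 mg/L.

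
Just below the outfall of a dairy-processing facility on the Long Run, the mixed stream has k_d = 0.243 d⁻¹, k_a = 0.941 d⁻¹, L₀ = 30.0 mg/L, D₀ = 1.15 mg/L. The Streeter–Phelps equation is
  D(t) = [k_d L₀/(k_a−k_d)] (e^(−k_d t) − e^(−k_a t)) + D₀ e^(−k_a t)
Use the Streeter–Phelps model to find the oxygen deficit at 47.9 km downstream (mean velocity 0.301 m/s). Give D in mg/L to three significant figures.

Travel time t = x/v = 47.9 km / (0.301 m/s) = 47900 m / 0.301 m/s = 159100 s = 1.842 d.
k_d L₀/(k_a−k_d) = 0.243×30.0/(0.941−0.243) = 7.290/0.6980 = 10.44 mg/L.
e^(−k_d t) = e^(−0.243×1.842) = 0.6392; e^(−k_a t) = e^(−0.941×1.842) = 0.1767.
D = 10.44 × (0.6392 − 0.1767) + 1.15 × 0.1767 = 4.830 + 0.2032 = 5.033 mg/L.

D ≈ 5.03 mg/L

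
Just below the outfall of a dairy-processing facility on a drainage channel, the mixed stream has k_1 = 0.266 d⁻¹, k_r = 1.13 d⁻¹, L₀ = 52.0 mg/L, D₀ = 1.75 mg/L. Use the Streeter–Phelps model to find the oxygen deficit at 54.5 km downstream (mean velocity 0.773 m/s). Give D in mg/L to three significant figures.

Travel time t = x/v = 54.5 km / (0.773 m/s) = 54500 m / 0.773 m/s = 70500 s = 0.8160 d.
k_1 L₀/(k_r−k_1) = 0.266×52.0/(1.13−0.266) = 13.83/0.8640 = 16.01 mg/L.
e^(−k_1 t) = e^(−0.266×0.8160) = 0.8049; e^(−k_r t) = e^(−1.13×0.8160) = 0.3977.
D = 16.01 × (0.8049 − 0.3977) + 1.75 × 0.3977 = 6.519 + 0.6959 = 7.215 mg/L.

D ≈ 7.21 mg/L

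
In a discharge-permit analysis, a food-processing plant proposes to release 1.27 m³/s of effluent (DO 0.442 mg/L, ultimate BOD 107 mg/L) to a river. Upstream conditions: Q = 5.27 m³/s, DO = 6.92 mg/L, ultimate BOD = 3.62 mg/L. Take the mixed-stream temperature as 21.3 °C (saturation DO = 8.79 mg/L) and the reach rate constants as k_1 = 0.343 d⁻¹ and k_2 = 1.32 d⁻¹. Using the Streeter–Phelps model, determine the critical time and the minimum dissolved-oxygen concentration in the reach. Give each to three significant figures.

Mixed DO = (5.27×6.92 + 1.27×0.442)/(5.27+1.27) = 37.03/6.540 = 5.662 mg/L.
Mixed L₀ = (5.27×3.62 + 1.27×107)/(6.540) = 155.0/6.540 = 23.70 mg/L.
Initial deficit D₀ = C_s − DO₀ = 8.79 − 5.662 = 3.128 mg/L.
t_c = (1/0.9770) ln[(1.32/0.343)(1 − 3.128×0.9770/(0.343×23.70))] = 1.024 × ln(2.401) = 0.8967 d.
D_c = (0.343/1.32) × 23.70 × e^(−0.343×0.8967) = 0.2598 × 23.70 × 0.7352 = 4.527 mg/L.
Minimum DO = 8.79 − 4.527 = 4.263 mg/L.

t_c ≈ 0.897 d; minimum DO ≈ 4.26 mg/L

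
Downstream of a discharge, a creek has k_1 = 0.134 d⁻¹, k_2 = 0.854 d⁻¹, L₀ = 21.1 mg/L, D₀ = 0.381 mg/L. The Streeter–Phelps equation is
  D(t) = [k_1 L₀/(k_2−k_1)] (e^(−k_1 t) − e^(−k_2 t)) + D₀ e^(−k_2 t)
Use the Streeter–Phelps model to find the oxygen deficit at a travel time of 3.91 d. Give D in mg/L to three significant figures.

D ≈ 2.20 mg/L

k_1 L₀/(k_2−k_1) = 0.134×21.1/(0.854−0.134) = 2.827/0.7200 = 3.927 mg/L.
e^(−k_1 t) = e^(−0.134×3.910) = 0.5922; e^(−k_2 t) = e^(−0.854×3.910) = 0.03547.
D = 3.927 × (0.5922 − 0.03547) + 0.381 × 0.03547 = 2.186 + 0.01351 = 2.200 mg/L.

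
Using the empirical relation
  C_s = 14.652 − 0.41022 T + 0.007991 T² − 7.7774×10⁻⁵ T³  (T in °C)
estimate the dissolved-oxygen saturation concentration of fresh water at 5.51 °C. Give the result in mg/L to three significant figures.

C_s ≈ 12.6 mg/L

C_s = 14.652 − 0.41022×5.51 + 0.007991×5.51² − 7.7774×10⁻⁵×5.51³ = 12.62 mg/L.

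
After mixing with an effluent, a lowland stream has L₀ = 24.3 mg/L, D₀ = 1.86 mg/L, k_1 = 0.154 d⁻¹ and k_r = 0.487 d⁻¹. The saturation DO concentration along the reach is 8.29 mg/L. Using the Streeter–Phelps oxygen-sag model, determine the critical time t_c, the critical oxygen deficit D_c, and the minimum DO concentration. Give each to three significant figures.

t_c ≈ 2.91 d; D_c ≈ 4.91 mg/L; min DO ≈ 3.38 mg/L

At the critical point dD/dt = 0, so k_1 L₀ e^(−k_1 t) = k_r D. Substituting D(t) from the Streeter–Phelps equation and solving for t gives
t_c = ln[(k_r/k_1)(1 − D₀(k_r−k_1)/(k_1 L₀))] / (k_r−k_1).
Here k_r−k_1 = 0.3330 d⁻¹ and 1 − D₀(k_r−k_1)/(k_1 L₀) = 1 − 1.86×0.3330/(0.154×24.3) = 0.8345, so
t_c = ln(3.162 × 0.8345) / 0.3330 = 0.9704 / 0.3330 = 2.914 d.
L(t_c) = L₀ e^(−k_1 t_c) = 24.3 × 0.6384 = 15.51 mg/L, and at the critical point k_r D_c = k_1 L, so D_c = (0.154/0.487) × 15.51 = 4.906 mg/L.
Minimum DO = C_s − D_c = 8.29 − 4.906 = 3.384 mg/L.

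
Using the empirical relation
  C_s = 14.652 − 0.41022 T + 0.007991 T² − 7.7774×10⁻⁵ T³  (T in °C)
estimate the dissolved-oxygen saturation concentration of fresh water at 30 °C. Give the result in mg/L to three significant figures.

C_s = 14.652 − 0.41022×30 + 0.007991×30² − 7.7774×10⁻⁵×30³ = 7.437 mg/L.

C_s ≈ 7.44 mg/L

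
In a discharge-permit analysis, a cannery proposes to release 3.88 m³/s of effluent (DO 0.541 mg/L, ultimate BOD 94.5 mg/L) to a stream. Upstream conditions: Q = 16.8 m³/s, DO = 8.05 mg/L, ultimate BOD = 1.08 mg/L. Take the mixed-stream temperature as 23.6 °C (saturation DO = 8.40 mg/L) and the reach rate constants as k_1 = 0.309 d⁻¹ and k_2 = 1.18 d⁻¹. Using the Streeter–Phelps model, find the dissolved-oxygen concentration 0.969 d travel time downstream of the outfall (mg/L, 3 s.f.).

DO ≈ 5.05 mg/L

Mixed DO = (16.8×8.05 + 3.88×0.541)/(16.8+3.88) = 137.3/20.68 = 6.641 mg/L.
Mixed L₀ = (16.8×1.08 + 3.88×94.5)/(20.68) = 384.8/20.68 = 18.61 mg/L.
Initial deficit D₀ = C_s − DO₀ = 8.40 − 6.641 = 1.759 mg/L.
D(0.969) = [0.309×18.61/(1.18−0.309)](e^(−0.309×0.969) − e^(−1.18×0.969)) + 1.759 e^(−1.18×0.969)
= 6.601 × (0.7412 − 0.3187) + 1.759 × 0.3187 = 3.350 mg/L.
DO = 8.40 − 3.350 = 5.050 mg/L.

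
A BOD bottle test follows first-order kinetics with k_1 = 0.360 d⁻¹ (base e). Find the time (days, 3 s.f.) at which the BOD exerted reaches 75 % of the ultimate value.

y/L₀ = 1 − e^(−k_1 t) = 0.75 ⇒ e^(−k_1 t) = 0.250
t = −ln(0.250) / 0.360 = 1.386 / 0.360 = 3.851 d.

t ≈ 3.85 d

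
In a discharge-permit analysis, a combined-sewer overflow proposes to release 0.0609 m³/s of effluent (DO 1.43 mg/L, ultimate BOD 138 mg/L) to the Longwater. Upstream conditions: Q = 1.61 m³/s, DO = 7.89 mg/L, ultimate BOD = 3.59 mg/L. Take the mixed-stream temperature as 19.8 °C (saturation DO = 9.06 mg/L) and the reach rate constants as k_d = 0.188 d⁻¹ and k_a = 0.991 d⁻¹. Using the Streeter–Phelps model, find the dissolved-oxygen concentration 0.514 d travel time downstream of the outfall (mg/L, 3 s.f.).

DO ≈ 7.61 mg/L

Mixed DO = (1.61×7.89 + 0.0609×1.43)/(1.61+0.0609) = 12.79/1.671 = 7.655 mg/L.
Mixed L₀ = (1.61×3.59 + 0.0609×138)/(1.671) = 14.18/1.671 = 8.489 mg/L.
Initial deficit D₀ = C_s − DO₀ = 9.06 − 7.655 = 1.405 mg/L.
D(0.514) = [0.188×8.489/(0.991−0.188)](e^(−0.188×0.514) − e^(−0.991×0.514)) + 1.405 e^(−0.991×0.514)
= 1.987 × (0.9079 − 0.6009) + 1.405 × 0.6009 = 1.455 mg/L.
DO = 9.06 − 1.455 = 7.605 mg/L.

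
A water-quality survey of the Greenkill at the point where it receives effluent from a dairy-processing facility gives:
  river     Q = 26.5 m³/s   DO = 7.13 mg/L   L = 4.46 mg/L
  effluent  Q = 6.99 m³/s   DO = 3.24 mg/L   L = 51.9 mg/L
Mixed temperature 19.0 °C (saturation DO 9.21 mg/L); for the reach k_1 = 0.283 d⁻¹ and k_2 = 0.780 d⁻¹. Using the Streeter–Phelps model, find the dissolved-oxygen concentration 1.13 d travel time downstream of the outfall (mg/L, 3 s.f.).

DO ≈ 5.46 mg/L

Mixed DO = (26.5×7.13 + 6.99×3.24)/(26.5+6.99) = 211.6/33.49 = 6.318 mg/L.
Mixed L₀ = (26.5×4.46 + 6.99×51.9)/(33.49) = 481.0/33.49 = 14.36 mg/L.
Initial deficit D₀ = C_s − DO₀ = 9.21 − 6.318 = 2.892 mg/L.
D(1.13) = [0.283×14.36/(0.780−0.283)](e^(−0.283×1.13) − e^(−0.780×1.13)) + 2.892 e^(−0.780×1.13)
= 8.178 × (0.7263 − 0.4142) + 2.892 × 0.4142 = 3.750 mg/L.
DO = 9.21 − 3.750 = 5.460 mg/L.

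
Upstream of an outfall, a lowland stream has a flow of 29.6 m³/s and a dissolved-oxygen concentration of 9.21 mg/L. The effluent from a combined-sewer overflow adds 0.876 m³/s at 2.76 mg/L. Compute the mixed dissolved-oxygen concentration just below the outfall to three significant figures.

Flow-weighted mixing: C = (Q_r C_r + Q_w C_w)/(Q_r + Q_w)
= (29.6×9.21 + 0.876×2.76)/(29.6 + 0.876) = 275.0/30.48 = 9.025 mg/L.

9.02 mg/L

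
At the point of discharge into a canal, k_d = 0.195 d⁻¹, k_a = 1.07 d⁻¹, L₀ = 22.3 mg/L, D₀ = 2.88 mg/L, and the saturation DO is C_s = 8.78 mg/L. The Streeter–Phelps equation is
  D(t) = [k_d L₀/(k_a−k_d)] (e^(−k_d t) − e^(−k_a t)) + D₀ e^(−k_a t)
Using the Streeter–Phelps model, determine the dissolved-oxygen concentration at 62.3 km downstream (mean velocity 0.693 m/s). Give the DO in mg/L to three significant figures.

DO ≈ 5.41 mg/L

Travel time t = x/v = 62.3 km / (0.693 m/s) = 62300 m / 0.693 m/s = 89900 s = 1.040 d.
k_d L₀/(k_a−k_d) = 0.195×22.3/(1.07−0.195) = 4.349/0.8750 = 4.970 mg/L.
e^(−k_d t) = e^(−0.195×1.040) = 0.8164; e^(−k_a t) = e^(−1.07×1.040) = 0.3285.
D = 4.970 × (0.8164 − 0.3285) + 2.88 × 0.3285 = 2.425 + 0.9460 = 3.371 mg/L.
DO = C_s − D = 8.78 − 3.371 = 5.409 mg/L.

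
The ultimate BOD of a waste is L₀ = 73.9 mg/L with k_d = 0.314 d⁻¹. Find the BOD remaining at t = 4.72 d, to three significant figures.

L ≈ 16.8 mg/L

L_t = L₀ e^(−k_d t) = 73.9 × e^(−0.314×4.72) = 73.9 × 0.2272 = 16.79 mg/L.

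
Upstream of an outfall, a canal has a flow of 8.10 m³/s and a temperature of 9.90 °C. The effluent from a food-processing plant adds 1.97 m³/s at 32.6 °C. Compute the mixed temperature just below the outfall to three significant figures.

14.3 °C

Flow-weighted mixing: C = (Q_r C_r + Q_w C_w)/(Q_r + Q_w)
= (8.10×9.90 + 1.97×32.6)/(8.10 + 1.97) = 144.4/10.07 = 14.34 °C.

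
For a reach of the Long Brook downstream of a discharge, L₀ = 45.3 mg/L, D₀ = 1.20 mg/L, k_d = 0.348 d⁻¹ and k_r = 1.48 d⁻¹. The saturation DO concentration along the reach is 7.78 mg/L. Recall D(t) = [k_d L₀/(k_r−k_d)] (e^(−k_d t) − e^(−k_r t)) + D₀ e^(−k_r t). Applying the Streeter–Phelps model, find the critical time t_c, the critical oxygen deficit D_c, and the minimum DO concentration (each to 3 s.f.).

t_c ≈ 1.20 d; D_c ≈ 7.02 mg/L; min DO ≈ 0.763 mg/L

t_c = [1/(k_r−k_d)] ln[(k_r/k_d)(1 − D₀(k_r−k_d)/(k_d L₀))]
= [1/(1.48−0.348)] ln[(1.48/0.348)(1 − 1.20×1.132/(0.348×45.3))]
= (1/1.132) ln[4.253 × 0.9138] = 0.8834 × ln(3.886) = 0.8834 × 1.357 = 1.199 d.
L(t_c) = L₀ e^(−k_d t_c) = 45.3 × 0.6588 = 29.84 mg/L, and at the critical point k_r D_c = k_d L, so D_c = (0.348/1.48) × 29.84 = 7.017 mg/L.
Minimum DO = C_s − D_c = 7.78 − 7.017 = 0.7626 mg/L.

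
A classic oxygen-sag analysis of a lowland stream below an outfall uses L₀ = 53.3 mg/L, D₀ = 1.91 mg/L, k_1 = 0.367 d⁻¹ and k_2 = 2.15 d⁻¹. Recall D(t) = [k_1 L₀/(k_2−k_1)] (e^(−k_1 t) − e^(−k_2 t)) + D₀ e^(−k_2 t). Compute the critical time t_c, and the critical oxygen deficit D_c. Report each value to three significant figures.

With k_2/k_1 = 5.858 and 1 − D₀(k_2−k_1)/(k_1 L₀) = 0.8259,
t_c = ln(5.858 × 0.8259) / (2.15 − 0.367) = ln(4.838) / 1.783 = 1.577/1.783 = 0.8842 d.
D_c = (k_1/k_2) L₀ e^(−k_1 t_c) = (0.367/2.15) × 53.3 × e^(−0.367×0.8842) = 0.1707 × 53.3 × 0.7229 = 6.577 mg/L.

t_c ≈ 0.884 d; D_c ≈ 6.58 mg/L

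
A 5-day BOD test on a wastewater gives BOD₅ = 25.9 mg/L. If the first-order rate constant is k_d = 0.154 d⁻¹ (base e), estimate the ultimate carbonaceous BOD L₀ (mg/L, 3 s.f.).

L₀ ≈ 48.2 mg/L

BOD₅ = L₀(1 − e^(−5k_d)) ⇒ L₀ = BOD₅ / (1 − e^(−5×0.154))
= 25.9 / (1 − 0.4630) = 25.9 / 0.5370 = 48.23 mg/L.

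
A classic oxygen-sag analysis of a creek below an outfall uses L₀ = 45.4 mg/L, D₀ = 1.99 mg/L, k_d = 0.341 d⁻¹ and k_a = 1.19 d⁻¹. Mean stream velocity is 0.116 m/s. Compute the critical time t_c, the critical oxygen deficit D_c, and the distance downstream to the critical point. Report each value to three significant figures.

With k_a/k_d = 3.490 and 1 − D₀(k_a−k_d)/(k_d L₀) = 0.8909,
t_c = ln(3.490 × 0.8909) / (1.19 − 0.341) = ln(3.109) / 0.8490 = 1.134/0.8490 = 1.336 d.
L(t_c) = L₀ e^(−k_d t_c) = 45.4 × 0.6341 = 28.79 mg/L, and at the critical point k_a D_c = k_d L, so D_c = (0.341/1.19) × 28.79 = 8.249 mg/L.
x_c = v t_c = 0.116 m/s × 1.336 d × 86400 s/d = 13390 m ≈ 13.4 km.

t_c ≈ 1.34 d; D_c ≈ 8.25 mg/L; x_c ≈ 13.4 km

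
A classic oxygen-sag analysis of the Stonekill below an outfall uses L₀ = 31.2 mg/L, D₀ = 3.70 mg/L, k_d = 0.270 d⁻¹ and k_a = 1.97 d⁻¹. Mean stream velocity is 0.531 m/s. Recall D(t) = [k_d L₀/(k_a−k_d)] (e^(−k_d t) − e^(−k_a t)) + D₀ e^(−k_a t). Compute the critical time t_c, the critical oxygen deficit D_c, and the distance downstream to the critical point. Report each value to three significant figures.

At the critical point dD/dt = 0, so k_d L₀ e^(−k_d t) = k_a D. Substituting D(t) from the Streeter–Phelps equation and solving for t gives
t_c = ln[(k_a/k_d)(1 − D₀(k_a−k_d)/(k_d L₀))] / (k_a−k_d).
Here k_a−k_d = 1.700 d⁻¹ and 1 − D₀(k_a−k_d)/(k_d L₀) = 1 − 3.70×1.700/(0.270×31.2) = 0.2533, so
t_c = ln(7.296 × 0.2533) / 1.700 = 0.6143 / 1.700 = 0.3613 d.
D_c = (k_d/k_a) L₀ e^(−k_d t_c) = (0.270/1.97) × 31.2 × e^(−0.270×0.3613) = 0.1371 × 31.2 × 0.9070 = 3.879 mg/L.
x_c = v t_c = 0.531 m/s × 0.3613 d × 86400 s/d = 16580 m ≈ 16.6 km.

t_c ≈ 0.361 d; D_c ≈ 3.88 mg/L; x_c ≈ 16.6 km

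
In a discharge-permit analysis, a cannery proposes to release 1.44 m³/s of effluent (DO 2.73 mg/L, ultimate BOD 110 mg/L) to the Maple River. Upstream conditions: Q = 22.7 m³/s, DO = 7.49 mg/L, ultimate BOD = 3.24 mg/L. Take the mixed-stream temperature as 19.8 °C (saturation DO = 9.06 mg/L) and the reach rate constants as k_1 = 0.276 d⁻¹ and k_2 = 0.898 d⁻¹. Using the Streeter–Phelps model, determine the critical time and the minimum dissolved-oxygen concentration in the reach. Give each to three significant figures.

t_c ≈ 0.979 d; minimum DO ≈ 6.81 mg/L

Mixed DO = (22.7×7.49 + 1.44×2.73)/(22.7+1.44) = 174.0/24.14 = 7.206 mg/L.
Mixed L₀ = (22.7×3.24 + 1.44×110)/(24.14) = 231.9/24.14 = 9.608 mg/L.
Initial deficit D₀ = C_s − DO₀ = 9.06 − 7.206 = 1.854 mg/L.
t_c = (1/0.6220) ln[(0.898/0.276)(1 − 1.854×0.6220/(0.276×9.608))] = 1.608 × ln(1.839) = 0.9793 d.
D_c = (0.276/0.898) × 9.608 × e^(−0.276×0.9793) = 0.3073 × 9.608 × 0.7632 = 2.254 mg/L.
Minimum DO = 9.06 − 2.254 = 6.806 mg/L.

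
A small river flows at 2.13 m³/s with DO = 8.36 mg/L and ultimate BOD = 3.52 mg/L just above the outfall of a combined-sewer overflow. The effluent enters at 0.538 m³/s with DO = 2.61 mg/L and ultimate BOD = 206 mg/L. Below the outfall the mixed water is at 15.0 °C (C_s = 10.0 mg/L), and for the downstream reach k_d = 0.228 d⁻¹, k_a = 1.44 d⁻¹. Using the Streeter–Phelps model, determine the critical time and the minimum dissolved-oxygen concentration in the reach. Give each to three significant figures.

t_c ≈ 1.18 d; minimum DO ≈ 4.64 mg/L

Mixed DO = (2.13×8.36 + 0.538×2.61)/(2.13+0.538) = 19.21/2.668 = 7.201 mg/L.
Mixed L₀ = (2.13×3.52 + 0.538×206)/(2.668) = 118.3/2.668 = 44.35 mg/L.
Initial deficit D₀ = C_s − DO₀ = 10.0 − 7.201 = 2.799 mg/L.
t_c = (1/1.212) ln[(1.44/0.228)(1 − 2.799×1.212/(0.228×44.35))] = 0.8251 × ln(4.197) = 1.183 d.
D_c = (0.228/1.44) × 44.35 × e^(−0.228×1.183) = 0.1583 × 44.35 × 0.7635 = 5.362 mg/L.
Minimum DO = 10.0 − 5.362 = 4.638 mg/L.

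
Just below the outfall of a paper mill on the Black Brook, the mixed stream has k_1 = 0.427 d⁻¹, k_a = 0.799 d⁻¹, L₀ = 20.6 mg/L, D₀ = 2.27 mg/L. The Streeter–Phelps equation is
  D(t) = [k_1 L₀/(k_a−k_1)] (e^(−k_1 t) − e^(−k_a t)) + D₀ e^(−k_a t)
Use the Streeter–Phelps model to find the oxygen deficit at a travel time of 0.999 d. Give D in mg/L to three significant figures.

D ≈ 5.81 mg/L

k_1 L₀/(k_a−k_1) = 0.427×20.6/(0.799−0.427) = 8.796/0.3720 = 23.65 mg/L.
e^(−k_1 t) = e^(−0.427×0.9990) = 0.6527; e^(−k_a t) = e^(−0.799×0.9990) = 0.4501.
D = 23.65 × (0.6527 − 0.4501) + 2.27 × 0.4501 = 4.791 + 1.022 = 5.813 mg/L.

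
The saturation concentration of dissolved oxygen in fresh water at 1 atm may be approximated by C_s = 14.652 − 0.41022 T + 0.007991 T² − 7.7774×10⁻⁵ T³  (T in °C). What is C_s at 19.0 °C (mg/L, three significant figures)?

C_s = 14.652 − 0.41022×19.0 + 0.007991×19.0² − 7.7774×10⁻⁵×19.0³ = 9.209 mg/L.

C_s ≈ 9.21 mg/L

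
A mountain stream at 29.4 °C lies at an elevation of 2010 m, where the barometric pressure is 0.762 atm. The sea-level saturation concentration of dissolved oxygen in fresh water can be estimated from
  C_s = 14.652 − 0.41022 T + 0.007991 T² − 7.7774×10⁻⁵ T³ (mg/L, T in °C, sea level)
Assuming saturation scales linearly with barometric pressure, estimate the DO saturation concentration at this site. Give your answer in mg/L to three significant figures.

C_s ≈ 5.73 mg/L

At sea level: C_s = 14.652 − 0.41022×29.4 + 0.007991×29.4² − 7.7774×10⁻⁵×29.4³ = 7.522 mg/L.
Pressure correction: C_s' = 7.522 × 0.762 = 5.732 mg/L.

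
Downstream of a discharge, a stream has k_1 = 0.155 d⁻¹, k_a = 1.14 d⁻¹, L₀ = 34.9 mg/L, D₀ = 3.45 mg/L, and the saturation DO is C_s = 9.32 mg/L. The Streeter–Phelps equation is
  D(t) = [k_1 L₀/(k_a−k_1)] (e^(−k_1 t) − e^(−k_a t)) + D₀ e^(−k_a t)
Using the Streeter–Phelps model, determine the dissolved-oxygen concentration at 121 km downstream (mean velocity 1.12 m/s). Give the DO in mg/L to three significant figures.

DO ≈ 5.29 mg/L

Travel time t = x/v = 121 km / (1.12 m/s) = 121000 m / 1.12 m/s = 108000 s = 1.250 d.
k_1 L₀/(k_a−k_1) = 0.155×34.9/(1.14−0.155) = 5.409/0.9850 = 5.492 mg/L.
e^(−k_1 t) = e^(−0.155×1.250) = 0.8238; e^(−k_a t) = e^(−1.14×1.250) = 0.2404.
D = 5.492 × (0.8238 − 0.2404) + 3.45 × 0.2404 = 3.204 + 0.8294 = 4.033 mg/L.
DO = C_s − D = 9.32 − 4.033 = 5.287 mg/L.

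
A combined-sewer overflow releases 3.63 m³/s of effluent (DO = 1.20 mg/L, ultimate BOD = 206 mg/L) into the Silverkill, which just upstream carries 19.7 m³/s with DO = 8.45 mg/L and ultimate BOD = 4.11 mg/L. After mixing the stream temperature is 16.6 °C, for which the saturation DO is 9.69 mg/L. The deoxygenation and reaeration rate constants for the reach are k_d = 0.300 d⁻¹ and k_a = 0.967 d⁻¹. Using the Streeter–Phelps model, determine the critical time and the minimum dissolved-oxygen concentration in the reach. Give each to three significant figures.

t_c ≈ 1.51 d; minimum DO ≈ 2.69 mg/L

Mixed DO = (19.7×8.45 + 3.63×1.20)/(19.7+3.63) = 170.8/23.33 = 7.322 mg/L.
Mixed L₀ = (19.7×4.11 + 3.63×206)/(23.33) = 828.7/23.33 = 35.52 mg/L.
Initial deficit D₀ = C_s − DO₀ = 9.69 − 7.322 = 2.368 mg/L.
t_c = (1/0.6670) ln[(0.967/0.300)(1 − 2.368×0.6670/(0.300×35.52))] = 1.499 × ln(2.746) = 1.514 d.
D_c = (0.300/0.967) × 35.52 × e^(−0.300×1.514) = 0.3102 × 35.52 × 0.6349 = 6.997 mg/L.
Minimum DO = 9.69 − 6.997 = 2.693 mg/L.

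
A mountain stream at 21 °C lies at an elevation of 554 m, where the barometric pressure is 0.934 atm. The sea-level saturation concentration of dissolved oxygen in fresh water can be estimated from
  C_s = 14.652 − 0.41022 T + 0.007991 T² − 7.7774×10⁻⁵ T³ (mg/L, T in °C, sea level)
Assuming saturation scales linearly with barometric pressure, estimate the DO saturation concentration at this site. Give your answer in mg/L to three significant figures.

At sea level: C_s = 14.652 − 0.41022×21 + 0.007991×21² − 7.7774×10⁻⁵×21³ = 8.841 mg/L.
Pressure correction: C_s' = 8.841 × 0.934 = 8.258 mg/L.

C_s ≈ 8.26 mg/L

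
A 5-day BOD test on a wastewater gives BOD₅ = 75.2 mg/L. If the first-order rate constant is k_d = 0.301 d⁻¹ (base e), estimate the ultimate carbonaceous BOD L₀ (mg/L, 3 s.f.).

BOD₅ = L₀(1 − e^(−5k_d)) ⇒ L₀ = BOD₅ / (1 − e^(−5×0.301))
= 75.2 / (1 − 0.2220) = 75.2 / 0.7780 = 96.66 mg/L.

L₀ ≈ 96.7 mg/L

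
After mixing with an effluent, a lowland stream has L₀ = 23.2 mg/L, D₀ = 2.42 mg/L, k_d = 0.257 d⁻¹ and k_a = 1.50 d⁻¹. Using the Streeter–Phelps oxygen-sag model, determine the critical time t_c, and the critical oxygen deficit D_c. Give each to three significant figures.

t_c ≈ 0.854 d; D_c ≈ 3.19 mg/L

At the critical point dD/dt = 0, so k_d L₀ e^(−k_d t) = k_a D. Substituting D(t) from the Streeter–Phelps equation and solving for t gives
t_c = ln[(k_a/k_d)(1 − D₀(k_a−k_d)/(k_d L₀))] / (k_a−k_d).
Here k_a−k_d = 1.243 d⁻¹ and 1 − D₀(k_a−k_d)/(k_d L₀) = 1 − 2.42×1.243/(0.257×23.2) = 0.4955, so
t_c = ln(5.837 × 0.4955) / 1.243 = 1.062 / 1.243 = 0.8543 d.
D_c = (k_d/k_a) L₀ e^(−k_d t_c) = (0.257/1.50) × 23.2 × e^(−0.257×0.8543) = 0.1713 × 23.2 × 0.8029 = 3.191 mg/L.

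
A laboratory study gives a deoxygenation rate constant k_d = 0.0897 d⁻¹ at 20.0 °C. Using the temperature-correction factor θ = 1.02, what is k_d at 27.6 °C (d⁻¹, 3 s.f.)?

k_d ≈ 0.104 d⁻¹

k_d(T₂) = k_d(T₁) · θ^(T₂−T₁) = 0.0897 × 1.02^(27.6−20.0)
= 0.0897 × 1.02^7.60 = 0.0897 × 1.162 = 0.1043 d⁻¹.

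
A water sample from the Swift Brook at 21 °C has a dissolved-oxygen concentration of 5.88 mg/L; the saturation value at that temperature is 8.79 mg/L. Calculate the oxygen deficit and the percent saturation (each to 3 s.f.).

D = C_s − C = 8.79 − 5.88 = 2.91 mg/L.
% saturation = 5.88/8.79 × 100 = 66.9 %.

D ≈ 2.91 mg/L; 66.9 % saturation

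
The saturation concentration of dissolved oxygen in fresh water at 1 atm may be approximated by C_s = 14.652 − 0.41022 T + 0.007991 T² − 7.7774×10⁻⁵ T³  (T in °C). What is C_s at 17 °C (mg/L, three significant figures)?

C_s = 14.652 − 0.41022×17 + 0.007991×17² − 7.7774×10⁻⁵×17³ = 9.606 mg/L.

C_s ≈ 9.61 mg/L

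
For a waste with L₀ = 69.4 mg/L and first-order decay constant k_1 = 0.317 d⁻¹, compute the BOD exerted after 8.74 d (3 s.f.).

y_t = L₀(1 − e^(−k_1 t)) = 69.4 × (1 − e^(−0.317×8.74))
= 69.4 × (1 − 0.06263) = 69.4 × 0.9374 = 65.05 mg/L.

y ≈ 65.1 mg/L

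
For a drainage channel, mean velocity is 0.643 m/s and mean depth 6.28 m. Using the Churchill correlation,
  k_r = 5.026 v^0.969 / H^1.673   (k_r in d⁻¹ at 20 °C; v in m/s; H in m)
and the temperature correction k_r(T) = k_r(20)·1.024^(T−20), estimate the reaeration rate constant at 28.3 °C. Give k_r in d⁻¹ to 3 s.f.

k_r ≈ 0.184 d⁻¹

k_r(20) = 5.026 × 0.643^0.969 / 6.28^1.673 = 5.026 × 0.6519 / 21.63 = 0.1515 d⁻¹.
k_r(28.3) = 0.1515 × 1.024^(28.3−20) = 0.1515 × 1.218 = 0.1845 d⁻¹.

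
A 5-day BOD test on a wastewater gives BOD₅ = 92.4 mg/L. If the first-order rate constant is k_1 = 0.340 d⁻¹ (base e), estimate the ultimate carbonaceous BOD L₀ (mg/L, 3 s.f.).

L₀ ≈ 113 mg/L

BOD₅ = L₀(1 − e^(−5k_1)) ⇒ L₀ = BOD₅ / (1 − e^(−5×0.340))
= 92.4 / (1 − 0.1827) = 92.4 / 0.8173 = 113.1 mg/L.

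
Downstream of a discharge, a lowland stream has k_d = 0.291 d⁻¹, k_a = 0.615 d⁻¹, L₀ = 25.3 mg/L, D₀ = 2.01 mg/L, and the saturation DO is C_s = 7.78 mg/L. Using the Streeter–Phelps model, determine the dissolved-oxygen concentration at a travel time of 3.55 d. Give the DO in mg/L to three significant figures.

k_d L₀/(k_a−k_d) = 0.291×25.3/(0.615−0.291) = 7.362/0.3240 = 22.72 mg/L.
e^(−k_d t) = e^(−0.291×3.550) = 0.3559; e^(−k_a t) = e^(−0.615×3.550) = 0.1127.
D = 22.72 × (0.3559 − 0.1127) + 2.01 × 0.1127 = 5.527 + 0.2265 = 5.754 mg/L.
DO = C_s − D = 7.78 − 5.754 = 2.026 mg/L.

DO ≈ 2.03 mg/L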